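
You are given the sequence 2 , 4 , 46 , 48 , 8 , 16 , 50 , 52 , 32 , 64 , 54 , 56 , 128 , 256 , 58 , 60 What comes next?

512

Positions follow the repeating pattern AABB; grouping by letter gives 2 tracks.
Track A = 2, 4, 8, 16, 32, 64, 128, 256: powers of 2.
Track B = 46, 48, 50, 52, 54, 56, 58, 60: linear: a_n = 44 + 2·n.
Term 17 comes from track A (its 9th entry): 512.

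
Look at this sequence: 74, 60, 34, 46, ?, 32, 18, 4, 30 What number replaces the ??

Reading positions in blocks of 3 reveals the pattern AAB — 2 tracks woven together.
Track A = 74, 60, 46, ?, 18, 4: arithmetic with common difference −14.
Track B = 34, 32, 30: subtracting 2 each time.
So the missing entry in track A is 32.

32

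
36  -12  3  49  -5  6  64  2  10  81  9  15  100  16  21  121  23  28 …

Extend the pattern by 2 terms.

Split by position mod 3 into 3 tracks.
Track A: 36, 49, 64, 81, 100, 121 — perfect squares starting at 6².
Track B: -12, -5, 2, 9, 16, 23 — arithmetic, step +7.
Track C: 3, 6, 10, 15, 21, 28 — the triangular numbers T_2, T_3, ….
The 19th slot belongs to track A; its 7th term is 144.
Position 20 → track B, term 7 = 30.

144, 30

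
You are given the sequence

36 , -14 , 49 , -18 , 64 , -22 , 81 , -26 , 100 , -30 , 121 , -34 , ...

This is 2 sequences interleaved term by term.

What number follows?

Split by position mod 2 into 2 tracks.
Track A: 36, 49, 64, 81, 100, 121 — consecutive squares n² from n = 6.
Track B: -14, -18, -22, -26, -30, -34 — arithmetic with common difference −4.
Position 13 falls in track A as its term 7, giving 144.

144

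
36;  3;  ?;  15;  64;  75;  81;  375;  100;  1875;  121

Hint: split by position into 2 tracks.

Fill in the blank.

Taking every 2nd term gives 2 separate tracks.
Subsequence A is 36, ?, 64, 81, 100, 121, which is the squares 6², 7², 8², ….
Subsequence B is 3, 15, 75, 375, 1875, which is multiplying by 5 each time.
Subsequence A's pattern makes the blank 49.

49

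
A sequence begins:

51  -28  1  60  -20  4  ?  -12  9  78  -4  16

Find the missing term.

Read the sequence 3 terms at a time; column i is its own pattern.
Track A: 51, 60, ?, 78 (arithmetic with common difference +9).
Track B: -28, -20, -12, -4 (arithmetic, step +8).
Track C: 1, 4, 9, 16 (consecutive squares n² from n = 1).
The gap is track A's term 3; the rule gives 69.

69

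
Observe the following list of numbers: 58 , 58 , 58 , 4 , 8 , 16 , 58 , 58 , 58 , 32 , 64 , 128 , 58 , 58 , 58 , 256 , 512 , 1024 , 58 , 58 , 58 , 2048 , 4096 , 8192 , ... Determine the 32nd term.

58

Positions follow the repeating pattern AAABBB; grouping by letter gives 2 tracks.
Track A: 58, 58, 58, 58, 58, 58, 58, 58, 58, 58, 58, 58 (always 58).
Track B: 4, 8, 16, 32, 64, 128, 256, 512, 1024, 2048, 4096, 8192 (geometric with ratio 2).
Position 32 → track A, term 17 = 58.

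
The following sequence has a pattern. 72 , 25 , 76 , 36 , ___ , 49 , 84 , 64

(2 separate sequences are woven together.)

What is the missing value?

Taking every 2nd term gives 2 separate tracks.
Track A: 72, 76, ?, 84 — adding 4 each time.
Track B: 25, 36, 49, 64 — the squares 5², 6², 7², ….
Filling track A at index 3 by its rule yields 80.

80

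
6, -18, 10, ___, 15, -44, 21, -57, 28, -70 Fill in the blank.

The terms cycle through 2 interleaved subsequences.
Track A: 6, 10, 15, 21, 28 (triangular numbers n(n+1)/2 for n = 3, 4, …).
Track B: -18, ?, -44, -57, -70 (arithmetic, step −13).
Filling track B at index 2 by its rule yields -31.

-31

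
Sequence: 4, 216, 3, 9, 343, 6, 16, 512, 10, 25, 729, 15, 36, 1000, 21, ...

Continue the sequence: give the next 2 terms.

Read the sequence 3 terms at a time; column i is its own pattern.
Track A: 4, 9, 16, 25, 36 (perfect squares starting at 2²).
Track B: 216, 343, 512, 729, 1000 (perfect cubes starting at 6³).
Track C: 3, 6, 10, 15, 21 (triangular numbers starting at T_2).
Position 16 → track A, term 6 = 49.
Term 17 comes from track B (its 6th entry): 1331.

49, 1331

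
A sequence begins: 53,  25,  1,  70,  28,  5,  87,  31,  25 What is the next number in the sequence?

104

Split by position mod 3: positions 1, 4, 7, … form one track, and each other residue class forms its own.
Subsequence A is 53, 70, 87, which is arithmetic, step +17.
Subsequence B is 25, 28, 31, which is arithmetic with common difference +3.
Subsequence C is 1, 5, 25, which is powers of 5.
Position 10 → subsequence A, term 4 = 104.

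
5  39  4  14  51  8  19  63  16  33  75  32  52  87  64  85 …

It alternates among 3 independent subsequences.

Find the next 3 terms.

The terms cycle through 3 interleaved subsequences.
Track A: 5, 14, 19, 33, 52, 85 (Fibonacci-style (each term is the sum of the two before it)).
Track B: 39, 51, 63, 75, 87 (linear: a_n = 27 + 12·n).
Track C: 4, 8, 16, 32, 64 (successive powers of 2).
Position 17 falls in track B as its term 6, giving 99.
The 18th slot belongs to track C; its 6th term is 128.
Term 19 comes from track A (its 7th entry): 137.

99, 128, 137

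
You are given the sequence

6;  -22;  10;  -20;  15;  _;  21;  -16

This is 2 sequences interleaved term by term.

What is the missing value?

-18

The terms cycle through 2 interleaved subsequences.
Subsequence A: 6, 10, 15, 21. Triangular numbers n(n+1)/2 for n = 3, 4, ….
Subsequence B: -22, -20, ?, -16. Adding 2 each time.
Filling subsequence B at index 3 by its rule yields -18.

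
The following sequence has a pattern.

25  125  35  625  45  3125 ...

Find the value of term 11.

75

Split by position mod 2 into 2 tracks.
Track A = 25, 35, 45: adding 10 each time.
Track B = 125, 625, 3125: successive powers of 5.
Term 11 comes from track A (its 6th entry): 75.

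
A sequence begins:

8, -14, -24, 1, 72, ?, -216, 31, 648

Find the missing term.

Positions 1, 3, 5, … form one subsequence and positions 2, 4, 6, … form another.
Subsequence A: 8, -24, 72, -216, 648 (geometric with ratio -3).
Subsequence B: -14, 1, ?, 31 (arithmetic, step +15).
The gap is subsequence B's term 3; the rule gives 16.

16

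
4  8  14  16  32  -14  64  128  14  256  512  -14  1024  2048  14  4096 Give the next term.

8192

Positions follow the repeating pattern AAB; grouping by letter gives 2 tracks.
Track A: 4, 8, 16, 32, 64, 128, 256, 512, 1024, 2048, 4096 — powers 2^2, 2^3, 2^4, ….
Track B: 14, -14, 14, -14, 14 — the oscillation 14·(−1)^(n+1).
Position 17 falls in track A as its term 12, giving 8192.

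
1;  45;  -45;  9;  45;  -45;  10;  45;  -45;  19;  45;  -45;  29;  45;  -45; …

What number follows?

Positions follow the repeating pattern ABB; grouping by letter gives 2 tracks.
Subsequence A is 1, 9, 10, 19, 29, which is a Fibonacci-like recurrence a_n = a_{n-1} + a_{n-2}.
Subsequence B is 45, -45, 45, -45, 45, -45, 45, -45, 45, -45, which is the oscillation 45·(−1)^(n+1).
The 16th slot belongs to subsequence A; its 6th term is 48.

48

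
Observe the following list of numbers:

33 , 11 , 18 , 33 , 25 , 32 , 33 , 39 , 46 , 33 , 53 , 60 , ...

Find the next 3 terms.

Positions follow the repeating pattern ABB; grouping by letter gives 2 tracks.
Stream A = 33, 33, 33, 33: always 33.
Stream B = 11, 18, 25, 32, 39, 46, 53, 60: arithmetic, step +7.
Position 13 falls in stream A as its term 5, giving 33.
Term 14 comes from stream B (its 9th entry): 67.
The 15th slot belongs to stream B; its 10th term is 74.

33, 67, 74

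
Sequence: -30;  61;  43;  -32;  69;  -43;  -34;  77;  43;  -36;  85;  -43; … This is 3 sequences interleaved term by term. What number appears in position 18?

Read the sequence 3 terms at a time; column i is its own pattern.
Stream A: -30, -32, -34, -36 (subtracting 2 each time).
Stream B: 61, 69, 77, 85 (arithmetic with common difference +8).
Stream C: 43, -43, 43, -43 (alternating ±43).
Term 18 comes from stream C (its 6th entry): -43.

-43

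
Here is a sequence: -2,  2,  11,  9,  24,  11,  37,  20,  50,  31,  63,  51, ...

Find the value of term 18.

215

Positions 1, 3, 5, … form one subsequence and positions 2, 4, 6, … form another.
Stream A = -2, 11, 24, 37, 50, 63: adding 13 each time.
Stream B = 2, 9, 11, 20, 31, 51: Fibonacci-style (each term is the sum of the two before it).
The 18th slot belongs to stream B; its 9th term is 215.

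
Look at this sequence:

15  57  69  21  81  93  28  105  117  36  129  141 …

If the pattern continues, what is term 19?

66

Reading positions in blocks of 3 reveals the pattern ABB — 2 tracks woven together.
Track A: 15, 21, 28, 36 — the triangular numbers T_5, T_6, ….
Track B: 57, 69, 81, 93, 105, 117, 129, 141 — adding 12 each time.
Position 19 → track A, term 7 = 66.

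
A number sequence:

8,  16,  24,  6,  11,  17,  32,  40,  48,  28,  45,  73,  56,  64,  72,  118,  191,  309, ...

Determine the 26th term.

Reading positions in blocks of 6 reveals the pattern AAABBB — 2 tracks woven together.
Stream A: 8, 16, 24, 32, 40, 48, 56, 64, 72. Adding 8 each time.
Stream B: 6, 11, 17, 28, 45, 73, 118, 191, 309. Fibonacci-style (each term is the sum of the two before it).
The 26th slot belongs to stream A; its 14th term is 112.

112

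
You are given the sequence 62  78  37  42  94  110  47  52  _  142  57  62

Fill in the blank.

Positions follow the repeating pattern AABB; grouping by letter gives 2 tracks.
Track A is 62, 78, 94, 110, ?, 142, which is arithmetic with common difference +16.
Track B is 37, 42, 47, 52, 57, 62, which is arithmetic, step +5.
The gap is track A's term 5; the rule gives 126.

126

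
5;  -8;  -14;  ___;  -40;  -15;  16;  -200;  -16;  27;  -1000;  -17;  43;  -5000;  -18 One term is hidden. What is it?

11

Split by position mod 3 into 3 tracks.
Track A is 5, ?, 16, 27, 43, which is a Fibonacci-like recurrence a_n = a_{n-1} + a_{n-2}.
Track B is -8, -40, -200, -1000, -5000, which is geometric, ×5 each step.
Track C is -14, -15, -16, -17, -18, which is linear: a_n = -13 − n.
Track A's pattern makes the blank 11.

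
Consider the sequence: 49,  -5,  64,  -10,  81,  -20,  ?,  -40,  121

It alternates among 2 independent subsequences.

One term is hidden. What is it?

100

Positions 1, 3, 5, … form one subsequence and positions 2, 4, 6, … form another.
Subsequence A: 49, 64, 81, ?, 121 (perfect squares starting at 7²).
Subsequence B: -5, -10, -20, -40 (geometric, ×2 each step).
Subsequence A's pattern makes the blank 100.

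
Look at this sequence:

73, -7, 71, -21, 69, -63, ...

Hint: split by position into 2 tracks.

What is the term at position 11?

63

The terms cycle through 2 interleaved subsequences.
Track A is 73, 71, 69, which is arithmetic with common difference −2.
Track B is -7, -21, -63, which is geometric with ratio 3.
Term 11 comes from track A (its 6th entry): 63.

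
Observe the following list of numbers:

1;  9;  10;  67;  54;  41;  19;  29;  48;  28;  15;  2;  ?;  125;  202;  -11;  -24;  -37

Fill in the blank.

77

Reading positions in blocks of 6 reveals the pattern AAABBB — 2 tracks woven together.
Track A: 1, 9, 10, 19, 29, 48, ?, 125, 202 (a Fibonacci-like recurrence a_n = a_{n-1} + a_{n-2}).
Track B: 67, 54, 41, 28, 15, 2, -11, -24, -37 (subtracting 13 each time).
The gap is track A's term 7; the rule gives 77.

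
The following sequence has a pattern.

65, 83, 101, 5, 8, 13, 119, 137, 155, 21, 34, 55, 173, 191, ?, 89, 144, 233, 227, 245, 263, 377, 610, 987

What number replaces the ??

Positions follow the repeating pattern AAABBB; grouping by letter gives 2 tracks.
Track A: 65, 83, 101, 119, 137, 155, 173, 191, ?, 227, 245, 263. Arithmetic, step +18.
Track B: 5, 8, 13, 21, 34, 55, 89, 144, 233, 377, 610, 987. Fibonacci-style (each term is the sum of the two before it).
Track A's pattern makes the blank 209.

209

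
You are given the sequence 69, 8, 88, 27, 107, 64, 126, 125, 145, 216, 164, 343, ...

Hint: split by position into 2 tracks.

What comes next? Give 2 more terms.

183, 512

Taking every 2nd term gives 2 separate tracks.
Stream A: 69, 88, 107, 126, 145, 164. Adding 19 each time.
Stream B: 8, 27, 64, 125, 216, 343. The cubes 2³, 3³, 4³, ….
Position 13 falls in stream A as its term 7, giving 183.
The 14th slot belongs to stream B; its 7th term is 512.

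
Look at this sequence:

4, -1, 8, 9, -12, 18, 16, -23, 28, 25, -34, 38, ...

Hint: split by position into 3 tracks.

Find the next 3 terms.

Split by position mod 3: positions 1, 4, 7, … form one track, and each other residue class forms its own.
Stream A: 4, 9, 16, 25. The squares 2², 3², 4², ….
Stream B: -1, -12, -23, -34. Arithmetic with common difference −11.
Stream C: 8, 18, 28, 38. Arithmetic, step +10.
The 13th slot belongs to stream A; its 5th term is 36.
Position 14 → stream B, term 5 = -45.
Term 15 comes from stream C (its 5th entry): 48.

36, -45, 48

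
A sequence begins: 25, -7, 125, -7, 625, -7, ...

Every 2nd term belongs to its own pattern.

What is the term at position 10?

-7

Split by position mod 2 into 2 tracks.
Subsequence A: 25, 125, 625 — successive powers of 5.
Subsequence B: -7, -7, -7 — constant -7.
Position 10 → subsequence B, term 5 = -7.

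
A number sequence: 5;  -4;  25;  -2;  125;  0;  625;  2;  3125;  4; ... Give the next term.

Odd-indexed and even-indexed terms follow separate rules.
Stream A is 5, 25, 125, 625, 3125, which is powers of 5.
Stream B is -4, -2, 0, 2, 4, which is linear: a_n = -6 + 2·n.
Position 11 falls in stream A as its term 6, giving 15625.

15625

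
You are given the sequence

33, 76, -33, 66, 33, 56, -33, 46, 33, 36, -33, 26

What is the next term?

Odd-indexed and even-indexed terms follow separate rules.
Track A = 33, -33, 33, -33, 33, -33: the oscillation 33·(−1)^(n+1).
Track B = 76, 66, 56, 46, 36, 26: arithmetic with common difference −10.
The 13th slot belongs to track A; its 7th term is 33.

33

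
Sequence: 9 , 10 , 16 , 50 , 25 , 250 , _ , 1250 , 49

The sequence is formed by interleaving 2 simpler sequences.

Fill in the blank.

36

Positions 1, 3, 5, … form one subsequence and positions 2, 4, 6, … form another.
Subsequence A = 9, 16, 25, ?, 49: consecutive squares n² from n = 3.
Subsequence B = 10, 50, 250, 1250: a geometric progression (common ratio 5).
Filling subsequence A at index 4 by its rule yields 36.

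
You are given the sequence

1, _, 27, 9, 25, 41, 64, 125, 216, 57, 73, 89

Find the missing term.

Positions follow the repeating pattern AAABBB; grouping by letter gives 2 tracks.
Stream A: 1, ?, 27, 64, 125, 216. Consecutive cubes n³ from n = 1.
Stream B: 9, 25, 41, 57, 73, 89. Arithmetic, step +16.
The gap is stream A's term 2; the rule gives 8.

8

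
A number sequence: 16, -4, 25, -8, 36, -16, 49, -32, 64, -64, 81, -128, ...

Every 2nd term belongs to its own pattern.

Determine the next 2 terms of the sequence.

100, -256

Positions 1, 3, 5, … form one subsequence and positions 2, 4, 6, … form another.
Stream A = 16, 25, 36, 49, 64, 81: consecutive squares n² from n = 4.
Stream B = -4, -8, -16, -32, -64, -128: geometric, ×2 each step.
The 13th slot belongs to stream A; its 7th term is 100.
Position 14 falls in stream B as its term 7, giving -256.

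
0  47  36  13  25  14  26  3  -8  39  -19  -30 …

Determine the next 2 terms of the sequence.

52, -41

Positions follow the repeating pattern ABB; grouping by letter gives 2 tracks.
Stream A: 0, 13, 26, 39. Arithmetic with common difference +13.
Stream B: 47, 36, 25, 14, 3, -8, -19, -30. Linear: a_n = 58 − 11·n.
The 13th slot belongs to stream A; its 5th term is 52.
Term 14 comes from stream B (its 9th entry): -41.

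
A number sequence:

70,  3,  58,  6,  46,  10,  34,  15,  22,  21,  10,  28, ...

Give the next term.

Split by position mod 2 into 2 tracks.
Track A = 70, 58, 46, 34, 22, 10: subtracting 12 each time.
Track B = 3, 6, 10, 15, 21, 28: triangular numbers n(n+1)/2 for n = 2, 3, ….
Term 13 comes from track A (its 7th entry): -2.

-2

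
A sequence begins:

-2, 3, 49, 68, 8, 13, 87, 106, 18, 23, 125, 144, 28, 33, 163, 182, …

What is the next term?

38

Reading positions in blocks of 4 reveals the pattern AABB — 2 tracks woven together.
Subsequence A: -2, 3, 8, 13, 18, 23, 28, 33 (linear: a_n = -7 + 5·n).
Subsequence B: 49, 68, 87, 106, 125, 144, 163, 182 (adding 19 each time).
The 17th slot belongs to subsequence A; its 9th term is 38.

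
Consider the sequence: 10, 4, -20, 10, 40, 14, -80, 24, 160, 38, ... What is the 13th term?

640

Odd-indexed and even-indexed terms follow separate rules.
Track A: 10, -20, 40, -80, 160. A geometric progression (common ratio -2).
Track B: 4, 10, 14, 24, 38. A Fibonacci-like recurrence a_n = a_{n-1} + a_{n-2}.
The 13th slot belongs to track A; its 7th term is 640.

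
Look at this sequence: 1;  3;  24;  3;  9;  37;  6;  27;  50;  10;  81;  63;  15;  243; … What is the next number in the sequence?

Taking every 3rd term gives 3 separate tracks.
Subsequence A is 1, 3, 6, 10, 15, which is triangular numbers n(n+1)/2 for n = 1, 2, ….
Subsequence B is 3, 9, 27, 81, 243, which is powers 3^1, 3^2, 3^3, ….
Subsequence C is 24, 37, 50, 63, which is arithmetic with common difference +13.
Position 15 → subsequence C, term 5 = 76.

76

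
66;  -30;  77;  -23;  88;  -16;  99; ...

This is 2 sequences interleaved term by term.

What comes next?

-9

Taking every 2nd term gives 2 separate tracks.
Stream A: 66, 77, 88, 99 — arithmetic with common difference +11.
Stream B: -30, -23, -16 — arithmetic, step +7.
Position 8 falls in stream B as its term 4, giving -9.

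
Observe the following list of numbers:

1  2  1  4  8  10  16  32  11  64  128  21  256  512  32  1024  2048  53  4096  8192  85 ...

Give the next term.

The slot pattern repeats as AAB (period 3), so there are 2 interleaved tracks.
Track A: 1, 2, 4, 8, 16, 32, 64, 128, 256, 512, 1024, 2048, 4096, 8192 (successive powers of 2).
Track B: 1, 10, 11, 21, 32, 53, 85 (a Fibonacci-like recurrence a_n = a_{n-1} + a_{n-2}).
The 22nd slot belongs to track A; its 15th term is 16384.

16384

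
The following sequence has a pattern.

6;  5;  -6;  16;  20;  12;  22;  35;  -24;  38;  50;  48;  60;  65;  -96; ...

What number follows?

98

The terms cycle through 3 interleaved subsequences.
Stream A: 6, 16, 22, 38, 60 — Fibonacci-style (each term is the sum of the two before it).
Stream B: 5, 20, 35, 50, 65 — adding 15 each time.
Stream C: -6, 12, -24, 48, -96 — multiplying by -2 each time.
Term 16 comes from stream A (its 6th entry): 98.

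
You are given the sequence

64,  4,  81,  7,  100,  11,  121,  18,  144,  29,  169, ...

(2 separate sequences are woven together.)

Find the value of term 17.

256

Split by position mod 2 into 2 tracks.
Track A: 64, 81, 100, 121, 144, 169. The squares 8², 9², 10², ….
Track B: 4, 7, 11, 18, 29. Fibonacci-style (each term is the sum of the two before it).
Term 17 comes from track A (its 9th entry): 256.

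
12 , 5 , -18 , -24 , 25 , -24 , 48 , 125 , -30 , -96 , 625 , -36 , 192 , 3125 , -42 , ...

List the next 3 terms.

-384, 15625, -48

Read the sequence 3 terms at a time; column i is its own pattern.
Track A: 12, -24, 48, -96, 192 — geometric, ×-2 each step.
Track B: 5, 25, 125, 625, 3125 — powers of 5.
Track C: -18, -24, -30, -36, -42 — linear: a_n = -12 − 6·n.
Position 16 → track A, term 6 = -384.
The 17th slot belongs to track B; its 6th term is 15625.
The 18th slot belongs to track C; its 6th term is -48.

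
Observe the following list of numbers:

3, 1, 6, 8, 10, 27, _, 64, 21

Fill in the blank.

15

Taking every 2nd term gives 2 separate tracks.
Subsequence A is 3, 6, 10, ?, 21, which is the triangular numbers T_2, T_3, ….
Subsequence B is 1, 8, 27, 64, which is the cubes 1³, 2³, 3³, ….
Subsequence A's pattern makes the blank 15.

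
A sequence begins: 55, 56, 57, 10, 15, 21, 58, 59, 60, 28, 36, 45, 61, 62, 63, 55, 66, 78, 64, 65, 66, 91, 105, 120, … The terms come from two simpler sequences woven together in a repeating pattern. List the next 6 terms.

67, 68, 69, 136, 153, 171

Reading positions in blocks of 6 reveals the pattern AAABBB — 2 tracks woven together.
Stream A: 55, 56, 57, 58, 59, 60, 61, 62, 63, 64, 65, 66 — linear: a_n = 54 + n.
Stream B: 10, 15, 21, 28, 36, 45, 55, 66, 78, 91, 105, 120 — triangular numbers n(n+1)/2 for n = 4, 5, ….
Position 25 falls in stream A as its term 13, giving 67.
Term 26 comes from stream A (its 14th entry): 68.
Position 27 falls in stream A as its term 15, giving 69.
The 28th slot belongs to stream B; its 13th term is 136.
Position 29 → stream B, term 14 = 153.
Position 30 falls in stream B as its term 15, giving 171.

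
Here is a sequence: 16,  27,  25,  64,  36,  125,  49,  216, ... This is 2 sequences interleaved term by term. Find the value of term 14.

Taking every 2nd term gives 2 separate tracks.
Stream A is 16, 25, 36, 49, which is consecutive squares n² from n = 4.
Stream B is 27, 64, 125, 216, which is the cubes 3³, 4³, 5³, ….
Position 14 falls in stream B as its term 7, giving 729.

729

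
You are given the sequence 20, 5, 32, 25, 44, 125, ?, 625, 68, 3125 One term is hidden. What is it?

Split by position mod 2 into 2 tracks.
Track A: 20, 32, 44, ?, 68 — arithmetic, step +12.
Track B: 5, 25, 125, 625, 3125 — multiplying by 5 each time.
So the missing entry in track A is 56.

56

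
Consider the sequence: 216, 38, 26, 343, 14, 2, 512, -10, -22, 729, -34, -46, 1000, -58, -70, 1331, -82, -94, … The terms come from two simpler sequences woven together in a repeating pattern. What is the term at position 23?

Reading positions in blocks of 3 reveals the pattern ABB — 2 tracks woven together.
Track A: 216, 343, 512, 729, 1000, 1331 (consecutive cubes n³ from n = 6).
Track B: 38, 26, 14, 2, -10, -22, -34, -46, -58, -70, -82, -94 (linear: a_n = 50 − 12·n).
Position 23 falls in track B as its term 15, giving -130.

-130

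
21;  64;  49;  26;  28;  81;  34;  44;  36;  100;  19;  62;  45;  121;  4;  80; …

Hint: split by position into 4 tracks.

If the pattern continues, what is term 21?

66

Split by position mod 4 into 4 tracks.
Track A = 21, 28, 36, 45: triangular numbers n(n+1)/2 for n = 6, 7, ….
Track B = 64, 81, 100, 121: perfect squares starting at 8².
Track C = 49, 34, 19, 4: subtracting 15 each time.
Track D = 26, 44, 62, 80: arithmetic with common difference +18.
Term 21 comes from track A (its 6th entry): 66.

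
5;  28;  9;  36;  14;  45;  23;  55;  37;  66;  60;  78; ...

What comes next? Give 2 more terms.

97, 91

Taking every 2nd term gives 2 separate tracks.
Subsequence A = 5, 9, 14, 23, 37, 60: Fibonacci-style (each term is the sum of the two before it).
Subsequence B = 28, 36, 45, 55, 66, 78: triangular numbers starting at T_7.
Position 13 falls in subsequence A as its term 7, giving 97.
The 14th slot belongs to subsequence B; its 7th term is 91.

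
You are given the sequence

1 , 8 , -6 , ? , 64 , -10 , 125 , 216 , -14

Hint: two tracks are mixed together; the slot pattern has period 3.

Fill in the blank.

27

Positions follow the repeating pattern AAB; grouping by letter gives 2 tracks.
Subsequence A = 1, 8, ?, 64, 125, 216: perfect cubes starting at 1³.
Subsequence B = -6, -10, -14: linear: a_n = -2 − 4·n.
Subsequence A's pattern makes the blank 27.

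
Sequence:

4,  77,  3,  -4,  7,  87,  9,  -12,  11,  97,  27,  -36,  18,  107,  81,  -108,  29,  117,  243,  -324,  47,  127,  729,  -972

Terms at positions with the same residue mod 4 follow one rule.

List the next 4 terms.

76, 137, 2187, -2916

The terms cycle through 4 interleaved subsequences.
Subsequence A is 4, 7, 11, 18, 29, 47, which is each term equals the sum of the previous two.
Subsequence B is 77, 87, 97, 107, 117, 127, which is adding 10 each time.
Subsequence C is 3, 9, 27, 81, 243, 729, which is powers 3^1, 3^2, 3^3, ….
Subsequence D is -4, -12, -36, -108, -324, -972, which is a geometric progression (common ratio 3).
The 25th slot belongs to subsequence A; its 7th term is 76.
Position 26 → subsequence B, term 7 = 137.
Position 27 falls in subsequence C as its term 7, giving 2187.
Term 28 comes from subsequence D (its 7th entry): -2916.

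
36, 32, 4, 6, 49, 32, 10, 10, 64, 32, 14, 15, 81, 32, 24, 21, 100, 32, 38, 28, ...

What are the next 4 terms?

121, 32, 62, 36

Read the sequence 4 terms at a time; column i is its own pattern.
Stream A is 36, 49, 64, 81, 100, which is the squares 6², 7², 8², ….
Stream B is 32, 32, 32, 32, 32, which is the constant sequence 32.
Stream C is 4, 10, 14, 24, 38, which is Fibonacci-style (each term is the sum of the two before it).
Stream D is 6, 10, 15, 21, 28, which is triangular numbers starting at T_3.
Position 21 → stream A, term 6 = 121.
The 22nd slot belongs to stream B; its 6th term is 32.
The 23rd slot belongs to stream C; its 6th term is 62.
Position 24 → stream D, term 6 = 36.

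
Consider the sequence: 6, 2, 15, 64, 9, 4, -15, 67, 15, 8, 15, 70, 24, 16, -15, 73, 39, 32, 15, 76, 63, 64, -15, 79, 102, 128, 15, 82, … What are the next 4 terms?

165, 256, -15, 85

Taking every 4th term gives 4 separate tracks.
Track A: 6, 9, 15, 24, 39, 63, 102 (each term equals the sum of the previous two).
Track B: 2, 4, 8, 16, 32, 64, 128 (geometric with ratio 2).
Track C: 15, -15, 15, -15, 15, -15, 15 (oscillating between 15 and -15).
Track D: 64, 67, 70, 73, 76, 79, 82 (arithmetic with common difference +3).
Term 29 comes from track A (its 8th entry): 165.
Term 30 comes from track B (its 8th entry): 256.
Term 31 comes from track C (its 8th entry): -15.
Term 32 comes from track D (its 8th entry): 85.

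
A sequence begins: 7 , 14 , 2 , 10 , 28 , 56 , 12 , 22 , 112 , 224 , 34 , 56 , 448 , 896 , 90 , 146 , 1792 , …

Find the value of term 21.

The slot pattern repeats as AABB (period 4), so there are 2 interleaved tracks.
Track A = 7, 14, 28, 56, 112, 224, 448, 896, 1792: multiplying by 2 each time.
Track B = 2, 10, 12, 22, 34, 56, 90, 146: each term equals the sum of the previous two.
Position 21 → track A, term 11 = 7168.

7168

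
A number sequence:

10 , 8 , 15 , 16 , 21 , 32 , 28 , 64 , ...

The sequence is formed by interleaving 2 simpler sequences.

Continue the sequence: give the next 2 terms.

36, 128

Odd-indexed and even-indexed terms follow separate rules.
Track A: 10, 15, 21, 28 (the triangular numbers T_4, T_5, …).
Track B: 8, 16, 32, 64 (successive powers of 2).
Position 9 → track A, term 5 = 36.
Position 10 → track B, term 5 = 128.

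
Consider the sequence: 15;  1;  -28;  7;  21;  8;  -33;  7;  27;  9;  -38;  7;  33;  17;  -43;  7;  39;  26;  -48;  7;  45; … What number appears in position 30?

Split by position mod 4: positions 1, 5, 9, … form one track, and each other residue class forms its own.
Track A: 15, 21, 27, 33, 39, 45 (arithmetic with common difference +6).
Track B: 1, 8, 9, 17, 26 (a Fibonacci-like recurrence a_n = a_{n-1} + a_{n-2}).
Track C: -28, -33, -38, -43, -48 (linear: a_n = -23 − 5·n).
Track D: 7, 7, 7, 7, 7 (the constant sequence 7).
Term 30 comes from track B (its 8th entry): 112.

112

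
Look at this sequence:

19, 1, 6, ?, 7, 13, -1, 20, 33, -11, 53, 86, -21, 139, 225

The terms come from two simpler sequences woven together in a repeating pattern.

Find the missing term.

Positions follow the repeating pattern ABB; grouping by letter gives 2 tracks.
Track A: 19, ?, -1, -11, -21 — arithmetic, step −10.
Track B: 1, 6, 7, 13, 20, 33, 53, 86, 139, 225 — Fibonacci-style (each term is the sum of the two before it).
Filling track A at index 2 by its rule yields 9.

9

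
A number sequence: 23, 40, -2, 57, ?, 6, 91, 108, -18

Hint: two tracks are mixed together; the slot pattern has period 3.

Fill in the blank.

74

Positions follow the repeating pattern AAB; grouping by letter gives 2 tracks.
Stream A = 23, 40, 57, ?, 91, 108: arithmetic with common difference +17.
Stream B = -2, 6, -18: a geometric progression (common ratio -3).
Filling stream A at index 4 by its rule yields 74.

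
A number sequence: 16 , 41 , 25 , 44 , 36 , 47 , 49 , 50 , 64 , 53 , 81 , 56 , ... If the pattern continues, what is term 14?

59

Split by position mod 2 into 2 tracks.
Subsequence A is 16, 25, 36, 49, 64, 81, which is the squares 4², 5², 6², ….
Subsequence B is 41, 44, 47, 50, 53, 56, which is linear: a_n = 38 + 3·n.
The 14th slot belongs to subsequence B; its 7th term is 59.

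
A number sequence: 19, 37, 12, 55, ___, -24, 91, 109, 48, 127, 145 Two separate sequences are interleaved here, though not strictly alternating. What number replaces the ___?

Positions follow the repeating pattern AAB; grouping by letter gives 2 tracks.
Stream A: 19, 37, 55, ?, 91, 109, 127, 145 — arithmetic with common difference +18.
Stream B: 12, -24, 48 — geometric with ratio -2.
Stream A's pattern makes the blank 73.

73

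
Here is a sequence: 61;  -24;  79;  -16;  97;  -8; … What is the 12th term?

16

Odd-indexed and even-indexed terms follow separate rules.
Track A is 61, 79, 97, which is arithmetic with common difference +18.
Track B is -24, -16, -8, which is adding 8 each time.
Position 12 → track B, term 6 = 16.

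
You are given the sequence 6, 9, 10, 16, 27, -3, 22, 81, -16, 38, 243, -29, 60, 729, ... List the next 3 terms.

-42, 98, 2187

The terms cycle through 3 interleaved subsequences.
Stream A is 6, 16, 22, 38, 60, which is a Fibonacci-like recurrence a_n = a_{n-1} + a_{n-2}.
Stream B is 9, 27, 81, 243, 729, which is powers 3^2, 3^3, 3^4, ….
Stream C is 10, -3, -16, -29, which is arithmetic, step −13.
Position 15 → stream C, term 5 = -42.
Term 16 comes from stream A (its 6th entry): 98.
The 17th slot belongs to stream B; its 6th term is 2187.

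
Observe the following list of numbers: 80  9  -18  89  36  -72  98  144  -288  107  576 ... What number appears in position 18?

-18432

Reading positions in blocks of 3 reveals the pattern ABB — 2 tracks woven together.
Track A: 80, 89, 98, 107 (arithmetic with common difference +9).
Track B: 9, -18, 36, -72, 144, -288, 576 (a geometric progression (common ratio -2)).
The 18th slot belongs to track B; its 12th term is -18432.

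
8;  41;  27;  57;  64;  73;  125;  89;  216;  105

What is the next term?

343

Positions 1, 3, 5, … form one subsequence and positions 2, 4, 6, … form another.
Track A = 8, 27, 64, 125, 216: consecutive cubes n³ from n = 2.
Track B = 41, 57, 73, 89, 105: arithmetic with common difference +16.
Position 11 → track A, term 6 = 343.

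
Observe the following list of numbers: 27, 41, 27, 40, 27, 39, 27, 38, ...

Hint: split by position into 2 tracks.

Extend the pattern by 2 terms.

27, 37

Odd-indexed and even-indexed terms follow separate rules.
Track A = 27, 27, 27, 27: always 27.
Track B = 41, 40, 39, 38: linear: a_n = 42 − n.
Position 9 falls in track A as its term 5, giving 27.
Position 10 falls in track B as its term 5, giving 37.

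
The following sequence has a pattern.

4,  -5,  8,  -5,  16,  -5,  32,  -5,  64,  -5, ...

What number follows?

128

Positions 1, 3, 5, … form one subsequence and positions 2, 4, 6, … form another.
Stream A: 4, 8, 16, 32, 64 (powers of 2).
Stream B: -5, -5, -5, -5, -5 (always -5).
Term 11 comes from stream A (its 6th entry): 128.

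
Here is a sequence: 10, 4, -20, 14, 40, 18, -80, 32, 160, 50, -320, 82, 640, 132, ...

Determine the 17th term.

Taking every 2nd term gives 2 separate tracks.
Subsequence A: 10, -20, 40, -80, 160, -320, 640. Multiplying by -2 each time.
Subsequence B: 4, 14, 18, 32, 50, 82, 132. A Fibonacci-like recurrence a_n = a_{n-1} + a_{n-2}.
The 17th slot belongs to subsequence A; its 9th term is 2560.

2560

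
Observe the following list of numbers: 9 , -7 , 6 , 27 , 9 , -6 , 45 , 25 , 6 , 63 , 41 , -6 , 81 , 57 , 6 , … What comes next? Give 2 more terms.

99, 73

Taking every 3rd term gives 3 separate tracks.
Stream A is 9, 27, 45, 63, 81, which is linear: a_n = -9 + 18·n.
Stream B is -7, 9, 25, 41, 57, which is arithmetic, step +16.
Stream C is 6, -6, 6, -6, 6, which is alternating ±6.
Position 16 falls in stream A as its term 6, giving 99.
Term 17 comes from stream B (its 6th entry): 73.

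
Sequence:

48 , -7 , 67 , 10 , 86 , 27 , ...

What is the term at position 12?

Split by position mod 2 into 2 tracks.
Track A: 48, 67, 86 (adding 19 each time).
Track B: -7, 10, 27 (adding 17 each time).
Position 12 falls in track B as its term 6, giving 78.

78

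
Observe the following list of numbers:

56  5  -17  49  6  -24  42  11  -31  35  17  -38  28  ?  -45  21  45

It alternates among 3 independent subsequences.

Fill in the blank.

28

The terms cycle through 3 interleaved subsequences.
Track A: 56, 49, 42, 35, 28, 21 — arithmetic with common difference −7.
Track B: 5, 6, 11, 17, ?, 45 — Fibonacci-style (each term is the sum of the two before it).
Track C: -17, -24, -31, -38, -45 — arithmetic, step −7.
Track B's pattern makes the blank 28.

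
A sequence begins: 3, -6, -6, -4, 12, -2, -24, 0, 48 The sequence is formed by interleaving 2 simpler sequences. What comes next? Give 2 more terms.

2, -96

Odd-indexed and even-indexed terms follow separate rules.
Stream A: 3, -6, 12, -24, 48 (geometric, ×-2 each step).
Stream B: -6, -4, -2, 0 (arithmetic with common difference +2).
Position 10 → stream B, term 5 = 2.
Term 11 comes from stream A (its 6th entry): -96.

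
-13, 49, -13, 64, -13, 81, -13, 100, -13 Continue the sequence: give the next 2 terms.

121, -13

The terms cycle through 2 interleaved subsequences.
Track A = -13, -13, -13, -13, -13: constant -13.
Track B = 49, 64, 81, 100: perfect squares starting at 7².
Position 10 → track B, term 5 = 121.
Term 11 comes from track A (its 6th entry): -13.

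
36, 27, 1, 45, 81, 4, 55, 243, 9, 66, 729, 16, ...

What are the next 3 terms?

Taking every 3rd term gives 3 separate tracks.
Track A: 36, 45, 55, 66 (triangular numbers starting at T_8).
Track B: 27, 81, 243, 729 (successive powers of 3).
Track C: 1, 4, 9, 16 (perfect squares starting at 1²).
Position 13 falls in track A as its term 5, giving 78.
The 14th slot belongs to track B; its 5th term is 2187.
Position 15 → track C, term 5 = 25.

78, 2187, 25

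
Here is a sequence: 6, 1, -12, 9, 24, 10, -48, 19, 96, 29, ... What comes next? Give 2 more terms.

-192, 48

Positions 1, 3, 5, … form one subsequence and positions 2, 4, 6, … form another.
Stream A: 6, -12, 24, -48, 96 — geometric, ×-2 each step.
Stream B: 1, 9, 10, 19, 29 — a Fibonacci-like recurrence a_n = a_{n-1} + a_{n-2}.
The 11th slot belongs to stream A; its 6th term is -192.
Position 12 → stream B, term 6 = 48.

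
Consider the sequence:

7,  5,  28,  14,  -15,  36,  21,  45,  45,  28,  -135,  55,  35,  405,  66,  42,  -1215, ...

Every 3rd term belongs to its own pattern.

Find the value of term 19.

Split by position mod 3 into 3 tracks.
Track A: 7, 14, 21, 28, 35, 42 (arithmetic, step +7).
Track B: 5, -15, 45, -135, 405, -1215 (geometric, ×-3 each step).
Track C: 28, 36, 45, 55, 66 (the triangular numbers T_7, T_8, …).
Position 19 falls in track A as its term 7, giving 49.

49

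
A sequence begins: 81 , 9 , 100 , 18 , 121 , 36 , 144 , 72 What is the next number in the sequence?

Positions 1, 3, 5, … form one subsequence and positions 2, 4, 6, … form another.
Track A is 81, 100, 121, 144, which is consecutive squares n² from n = 9.
Track B is 9, 18, 36, 72, which is geometric, ×2 each step.
Position 9 → track A, term 5 = 169.

169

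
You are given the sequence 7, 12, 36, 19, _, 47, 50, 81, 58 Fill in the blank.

31

The slot pattern repeats as AAB (period 3), so there are 2 interleaved tracks.
Track A: 7, 12, 19, ?, 50, 81. Fibonacci-style (each term is the sum of the two before it).
Track B: 36, 47, 58. Arithmetic, step +11.
The gap is track A's term 4; the rule gives 31.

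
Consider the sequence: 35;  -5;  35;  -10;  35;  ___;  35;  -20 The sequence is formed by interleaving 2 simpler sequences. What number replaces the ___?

Split by position mod 2 into 2 tracks.
Subsequence A: 35, 35, 35, 35 — the constant sequence 35.
Subsequence B: -5, -10, ?, -20 — arithmetic with common difference −5.
So the missing entry in subsequence B is -15.

-15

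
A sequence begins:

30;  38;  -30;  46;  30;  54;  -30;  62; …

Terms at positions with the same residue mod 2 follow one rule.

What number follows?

30

The terms cycle through 2 interleaved subsequences.
Track A = 30, -30, 30, -30: oscillating between 30 and -30.
Track B = 38, 46, 54, 62: arithmetic with common difference +8.
The 9th slot belongs to track A; its 5th term is 30.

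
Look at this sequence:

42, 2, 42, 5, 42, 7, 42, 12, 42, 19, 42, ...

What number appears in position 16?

81

Positions 1, 3, 5, … form one subsequence and positions 2, 4, 6, … form another.
Stream A: 42, 42, 42, 42, 42, 42 (constant 42).
Stream B: 2, 5, 7, 12, 19 (a Fibonacci-like recurrence a_n = a_{n-1} + a_{n-2}).
Term 16 comes from stream B (its 8th entry): 81.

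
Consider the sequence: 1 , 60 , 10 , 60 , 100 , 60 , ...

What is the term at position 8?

60

Odd-indexed and even-indexed terms follow separate rules.
Track A: 1, 10, 100. Successive powers of 10.
Track B: 60, 60, 60. Always 60.
The 8th slot belongs to track B; its 4th term is 60.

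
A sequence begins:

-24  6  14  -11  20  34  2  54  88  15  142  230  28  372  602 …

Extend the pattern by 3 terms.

41, 974, 1576

Reading positions in blocks of 3 reveals the pattern ABB — 2 tracks woven together.
Stream A: -24, -11, 2, 15, 28. Arithmetic with common difference +13.
Stream B: 6, 14, 20, 34, 54, 88, 142, 230, 372, 602. Fibonacci-style (each term is the sum of the two before it).
Term 16 comes from stream A (its 6th entry): 41.
Term 17 comes from stream B (its 11th entry): 974.
Position 18 → stream B, term 12 = 1576.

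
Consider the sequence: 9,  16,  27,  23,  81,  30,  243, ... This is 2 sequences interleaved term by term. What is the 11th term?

2187

Positions 1, 3, 5, … form one subsequence and positions 2, 4, 6, … form another.
Track A: 9, 27, 81, 243 (powers 3^2, 3^3, 3^4, …).
Track B: 16, 23, 30 (adding 7 each time).
Position 11 falls in track A as its term 6, giving 2187.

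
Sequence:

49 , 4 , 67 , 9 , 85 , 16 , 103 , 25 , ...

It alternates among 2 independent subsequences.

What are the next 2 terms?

121, 36

The terms cycle through 2 interleaved subsequences.
Track A: 49, 67, 85, 103. Arithmetic with common difference +18.
Track B: 4, 9, 16, 25. Consecutive squares n² from n = 2.
Position 9 falls in track A as its term 5, giving 121.
The 10th slot belongs to track B; its 5th term is 36.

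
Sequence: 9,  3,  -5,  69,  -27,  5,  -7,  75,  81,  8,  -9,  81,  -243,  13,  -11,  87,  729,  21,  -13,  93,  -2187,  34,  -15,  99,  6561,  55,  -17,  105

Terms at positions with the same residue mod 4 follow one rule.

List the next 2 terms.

-19683, 89

Taking every 4th term gives 4 separate tracks.
Stream A = 9, -27, 81, -243, 729, -2187, 6561: geometric, ×-3 each step.
Stream B = 3, 5, 8, 13, 21, 34, 55: Fibonacci-style (each term is the sum of the two before it).
Stream C = -5, -7, -9, -11, -13, -15, -17: subtracting 2 each time.
Stream D = 69, 75, 81, 87, 93, 99, 105: linear: a_n = 63 + 6·n.
Position 29 → stream A, term 8 = -19683.
Position 30 → stream B, term 8 = 89.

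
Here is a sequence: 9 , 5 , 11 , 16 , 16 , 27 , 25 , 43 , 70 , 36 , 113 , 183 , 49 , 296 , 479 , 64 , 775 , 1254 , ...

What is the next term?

Reading positions in blocks of 3 reveals the pattern ABB — 2 tracks woven together.
Track A: 9, 16, 25, 36, 49, 64 — the squares 3², 4², 5², ….
Track B: 5, 11, 16, 27, 43, 70, 113, 183, 296, 479, 775, 1254 — Fibonacci-style (each term is the sum of the two before it).
The 19th slot belongs to track A; its 7th term is 81.

81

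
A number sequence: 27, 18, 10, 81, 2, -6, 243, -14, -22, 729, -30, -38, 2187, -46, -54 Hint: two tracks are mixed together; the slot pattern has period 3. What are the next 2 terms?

6561, -62

Reading positions in blocks of 3 reveals the pattern ABB — 2 tracks woven together.
Stream A: 27, 81, 243, 729, 2187 — powers 3^3, 3^4, 3^5, ….
Stream B: 18, 10, 2, -6, -14, -22, -30, -38, -46, -54 — arithmetic with common difference −8.
Position 16 → stream A, term 6 = 6561.
Position 17 falls in stream B as its term 11, giving -62.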